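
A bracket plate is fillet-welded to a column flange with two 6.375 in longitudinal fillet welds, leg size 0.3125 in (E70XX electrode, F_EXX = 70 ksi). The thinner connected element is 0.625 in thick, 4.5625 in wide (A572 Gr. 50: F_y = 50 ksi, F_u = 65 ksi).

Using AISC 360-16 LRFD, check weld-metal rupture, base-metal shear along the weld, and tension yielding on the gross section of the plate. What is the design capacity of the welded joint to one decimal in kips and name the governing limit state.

Weld metal: throat = 0.707×0.3125 = 0.22094 in, L = 2×6.375 = 12.75 in. φR_n = 0.75 × 0.6 × 70 × 0.22094 × 12.75 = 88.7 kips.
Base metal shear (0.625 in plate): yield φR_n = 1.0×0.6×50×0.625×12.75 = 239.1 kips; rupture φR_n = 0.75×0.6×65×0.625×12.75 = 233.1 kips; take 233.1 kips (rupture).
Tension yield (gross): A_g = 4.5625×0.625 = 2.8516 in². φR_n = 0.90 × 50 × 2.8516 = 128.3 kips.
Governing: min(88.7, 233.1, 128.3) = 88.7 kips → weld metal.

88.7 kips (weld metal governs)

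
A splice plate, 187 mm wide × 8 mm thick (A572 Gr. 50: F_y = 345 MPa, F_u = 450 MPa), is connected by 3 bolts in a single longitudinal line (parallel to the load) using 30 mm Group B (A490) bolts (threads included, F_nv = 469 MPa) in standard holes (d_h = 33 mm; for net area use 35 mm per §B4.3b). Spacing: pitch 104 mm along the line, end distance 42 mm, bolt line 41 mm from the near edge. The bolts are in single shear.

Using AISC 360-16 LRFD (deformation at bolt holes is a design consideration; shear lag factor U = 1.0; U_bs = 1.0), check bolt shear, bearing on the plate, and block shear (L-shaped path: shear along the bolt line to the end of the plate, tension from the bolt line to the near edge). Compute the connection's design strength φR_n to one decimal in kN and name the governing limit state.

326.7 kN (block shear governs)

Bolt shear: A_b = π(30)²/4 = 706.86 mm². φR_n = 0.75 × 469 × 706.86 × 3 × 1 = 745.9 kN.
Bearing (8 mm plate, F_u = 450 MPa): end bolts L_c = 42 − 33/2 = 25.5, R_n = min(1.2×25.5×8×450, 2.4×30×8×450) = 110.16 kN/bolt; interior L_c = 104 − 33 = 71, R_n = 259.2 kN/bolt. φR_n = 0.75 × (1×110.16 + 2×259.2) = 471.4 kN.
Block shear: shear path 1×[42+2×104] = 1×250 mm, A_gv = 2000, A_nv = 1×(250 − 2.5×35)×8 = 1300 mm²; tension to near edge: (41 − 0.5×35)×8 = 188 mm². R_n = min(0.6×450×1300, 0.6×345×2000) + 1.0×450×188 = min(351, 414) + 84.6 = 435.6 kN. φR_n = 0.75 × 435.6 = 326.7 kN.
Governing: min(745.9, 471.4, 326.7) = 326.7 kN → block shear.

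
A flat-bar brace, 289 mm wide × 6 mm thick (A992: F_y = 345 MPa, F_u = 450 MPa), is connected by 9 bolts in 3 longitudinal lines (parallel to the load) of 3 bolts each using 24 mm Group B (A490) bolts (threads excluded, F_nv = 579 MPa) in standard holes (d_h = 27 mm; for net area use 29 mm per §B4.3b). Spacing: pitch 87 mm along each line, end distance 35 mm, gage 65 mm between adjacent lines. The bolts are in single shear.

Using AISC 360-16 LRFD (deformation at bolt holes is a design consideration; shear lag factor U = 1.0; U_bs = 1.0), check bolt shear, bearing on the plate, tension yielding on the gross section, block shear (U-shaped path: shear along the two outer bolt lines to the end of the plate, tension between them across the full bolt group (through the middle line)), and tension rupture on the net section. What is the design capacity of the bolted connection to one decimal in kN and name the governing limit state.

409.1 kN (net-section rupture governs)

Bolt shear: A_b = π(24)²/4 = 452.39 mm². φR_n = 0.75 × 579 × 452.39 × 9 × 1 = 1768.1 kN.
Bearing (6 mm plate, F_u = 450 MPa): end bolts L_c = 35 − 27/2 = 21.5, R_n = min(1.2×21.5×6×450, 2.4×24×6×450) = 69.66 kN/bolt; interior L_c = 87 − 27 = 60, R_n = 155.52 kN/bolt. φR_n = 0.75 × (3×69.66 + 6×155.52) = 856.6 kN.
Tension yield (gross): A_g = 289×6 = 1734 mm². φR_n = 0.90 × 345 × 1734 = 538.4 kN.
Block shear: shear path 2×[35+2×87] = 2×209 mm, A_gv = 2508, A_nv = 2×(209 − 2.5×29)×6 = 1638 mm²; tension across gage: (130 − 2×29)×6 = 432 mm². R_n = min(0.6×450×1638, 0.6×345×2508) + 1.0×450×432 = min(442.26, 519.16) + 194.4 = 636.66 kN. φR_n = 0.75 × 636.66 = 477.5 kN.
Tension rupture (net): A_n = (289 − 3×29)×6 = 1212 mm² (U = 1.0, A_e = A_n). φR_n = 0.75 × 450 × 1212 = 409.1 kN.
Governing: min(1768.1, 856.6, 538.4, 477.5, 409.1) = 409.1 kN → net-section rupture.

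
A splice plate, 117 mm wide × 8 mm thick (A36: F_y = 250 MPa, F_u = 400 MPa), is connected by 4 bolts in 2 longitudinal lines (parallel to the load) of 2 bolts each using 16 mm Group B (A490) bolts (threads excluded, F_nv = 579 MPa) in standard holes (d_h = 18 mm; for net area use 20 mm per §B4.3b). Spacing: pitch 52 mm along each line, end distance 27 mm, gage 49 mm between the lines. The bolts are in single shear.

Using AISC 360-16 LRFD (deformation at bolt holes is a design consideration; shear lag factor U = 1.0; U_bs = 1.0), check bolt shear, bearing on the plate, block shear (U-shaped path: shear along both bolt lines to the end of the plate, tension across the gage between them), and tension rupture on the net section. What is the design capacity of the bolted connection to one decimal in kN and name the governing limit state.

184.8 kN (net-section rupture governs)

Bolt shear: A_b = π(16)²/4 = 201.06 mm². φR_n = 0.75 × 579 × 201.06 × 4 × 1 = 349.2 kN.
Bearing (8 mm plate, F_u = 400 MPa): end bolts L_c = 27 − 18/2 = 18, R_n = min(1.2×18×8×400, 2.4×16×8×400) = 69.12 kN/bolt; interior L_c = 52 − 18 = 34, R_n = 122.88 kN/bolt. φR_n = 0.75 × (2×69.12 + 2×122.88) = 288.0 kN.
Block shear: shear path 2×[27+1×52] = 2×79 mm, A_gv = 1264, A_nv = 2×(79 − 1.5×20)×8 = 784 mm²; tension across gage: (49 − 1×20)×8 = 232 mm². R_n = min(0.6×400×784, 0.6×250×1264) + 1.0×400×232 = min(188.16, 189.6) + 92.8 = 280.96 kN. φR_n = 0.75 × 280.96 = 210.7 kN.
Tension rupture (net): A_n = (117 − 2×20)×8 = 616 mm² (U = 1.0, A_e = A_n). φR_n = 0.75 × 400 × 616 = 184.8 kN.
Governing: min(349.2, 288.0, 210.7, 184.8) = 184.8 kN → net-section rupture.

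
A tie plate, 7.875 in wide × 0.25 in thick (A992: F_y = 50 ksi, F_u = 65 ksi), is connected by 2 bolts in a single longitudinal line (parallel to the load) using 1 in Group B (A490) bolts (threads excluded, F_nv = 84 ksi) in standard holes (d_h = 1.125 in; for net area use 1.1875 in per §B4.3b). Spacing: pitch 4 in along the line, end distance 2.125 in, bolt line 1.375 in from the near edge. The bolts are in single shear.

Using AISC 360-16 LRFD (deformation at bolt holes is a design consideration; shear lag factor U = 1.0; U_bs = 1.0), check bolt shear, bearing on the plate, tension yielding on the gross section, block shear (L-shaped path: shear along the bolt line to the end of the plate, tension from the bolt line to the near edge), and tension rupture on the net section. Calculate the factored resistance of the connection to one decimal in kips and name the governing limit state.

41.3 kips (block shear governs)

Bolt shear: A_b = π(1)²/4 = 0.7854 in². φR_n = 0.75 × 84 × 0.7854 × 2 × 1 = 99.0 kips.
Bearing (0.25 in plate, F_u = 65 ksi): end bolts L_c = 2.125 − 1.125/2 = 1.5625, R_n = min(1.2×1.5625×0.25×65, 2.4×1×0.25×65) = 30.469 kips/bolt; interior L_c = 4 − 1.125 = 2.875, R_n = 39 kips/bolt. φR_n = 0.75 × (1×30.469 + 1×39) = 52.1 kips.
Tension yield (gross): A_g = 7.875×0.25 = 1.9688 in². φR_n = 0.90 × 50 × 1.9688 = 88.6 kips.
Block shear: shear path 1×[2.125+1×4] = 1×6.125 in, A_gv = 1.5313, A_nv = 1×(6.125 − 1.5×1.1875)×0.25 = 1.0859 in²; tension to near edge: (1.375 − 0.5×1.1875)×0.25 = 0.19531 in². R_n = min(0.6×65×1.0859, 0.6×50×1.5313) + 1.0×65×0.19531 = min(42.35, 45.939) + 12.695 = 55.045 kips. φR_n = 0.75 × 55.045 = 41.3 kips.
Tension rupture (net): A_n = (7.875 − 1×1.1875)×0.25 = 1.6719 in² (U = 1.0, A_e = A_n). φR_n = 0.75 × 65 × 1.6719 = 81.5 kips.
Governing: min(99.0, 52.1, 88.6, 41.3, 81.5) = 41.3 kips → block shear.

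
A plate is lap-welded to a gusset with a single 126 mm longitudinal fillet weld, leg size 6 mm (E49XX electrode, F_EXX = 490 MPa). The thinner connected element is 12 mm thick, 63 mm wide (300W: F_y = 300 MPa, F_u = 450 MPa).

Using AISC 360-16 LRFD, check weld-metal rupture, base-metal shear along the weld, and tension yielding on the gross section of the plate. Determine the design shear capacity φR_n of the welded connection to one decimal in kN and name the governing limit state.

117.9 kN (weld metal governs)

Weld metal: throat = 0.707×6 = 4.242 mm, L = 126 mm. φR_n = 0.75 × 0.6 × 490 × 4.242 × 126 = 117.9 kN.
Base metal shear (12 mm plate): yield φR_n = 1.0×0.6×300×12×126 = 272.2 kN; rupture φR_n = 0.75×0.6×450×12×126 = 306.2 kN; take 272.2 kN (yield).
Tension yield (gross): A_g = 63×12 = 756 mm². φR_n = 0.90 × 300 × 756 = 204.1 kN.
Governing: min(117.9, 272.2, 204.1) = 117.9 kN → weld metal.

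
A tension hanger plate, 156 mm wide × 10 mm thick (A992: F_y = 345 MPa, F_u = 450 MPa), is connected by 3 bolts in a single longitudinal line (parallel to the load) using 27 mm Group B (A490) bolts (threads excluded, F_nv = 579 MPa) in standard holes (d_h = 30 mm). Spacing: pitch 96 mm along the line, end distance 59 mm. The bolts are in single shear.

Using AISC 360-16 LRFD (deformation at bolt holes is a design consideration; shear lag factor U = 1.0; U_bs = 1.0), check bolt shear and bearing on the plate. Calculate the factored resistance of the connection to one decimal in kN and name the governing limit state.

Bolt shear: A_b = π(27)²/4 = 572.56 mm². φR_n = 0.75 × 579 × 572.56 × 3 × 1 = 745.9 kN.
Bearing (10 mm plate, F_u = 450 MPa): end bolts L_c = 59 − 30/2 = 44, R_n = min(1.2×44×10×450, 2.4×27×10×450) = 237.6 kN/bolt; interior L_c = 96 − 30 = 66, R_n = 291.6 kN/bolt. φR_n = 0.75 × (1×237.6 + 2×291.6) = 615.6 kN.
Governing: min(745.9, 615.6) = 615.6 kN → bearing.

615.6 kN (bearing governs)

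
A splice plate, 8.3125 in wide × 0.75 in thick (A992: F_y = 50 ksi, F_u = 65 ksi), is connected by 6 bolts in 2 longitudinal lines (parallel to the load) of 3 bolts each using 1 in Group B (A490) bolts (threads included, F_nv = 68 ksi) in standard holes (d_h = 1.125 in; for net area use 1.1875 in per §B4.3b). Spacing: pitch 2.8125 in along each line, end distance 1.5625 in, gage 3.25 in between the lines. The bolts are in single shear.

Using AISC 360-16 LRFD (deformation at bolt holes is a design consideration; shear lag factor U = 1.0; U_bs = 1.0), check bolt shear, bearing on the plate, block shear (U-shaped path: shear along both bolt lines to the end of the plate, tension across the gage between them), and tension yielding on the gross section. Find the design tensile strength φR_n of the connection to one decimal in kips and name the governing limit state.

Bolt shear: A_b = π(1)²/4 = 0.7854 in². φR_n = 0.75 × 68 × 0.7854 × 6 × 1 = 240.3 kips.
Bearing (0.75 in plate, F_u = 65 ksi): end bolts L_c = 1.5625 − 1.125/2 = 1, R_n = min(1.2×1×0.75×65, 2.4×1×0.75×65) = 58.5 kips/bolt; interior L_c = 2.8125 − 1.125 = 1.6875, R_n = 98.719 kips/bolt. φR_n = 0.75 × (2×58.5 + 4×98.719) = 383.9 kips.
Block shear: shear path 2×[1.5625+2×2.8125] = 2×7.1875 in, A_gv = 10.781, A_nv = 2×(7.1875 − 2.5×1.1875)×0.75 = 6.3281 in²; tension across gage: (3.25 − 1×1.1875)×0.75 = 1.5469 in². R_n = min(0.6×65×6.3281, 0.6×50×10.781) + 1.0×65×1.5469 = min(246.8, 323.43) + 100.55 = 347.35 kips. φR_n = 0.75 × 347.35 = 260.5 kips.
Tension yield (gross): A_g = 8.3125×0.75 = 6.2344 in². φR_n = 0.90 × 50 × 6.2344 = 280.5 kips.
Governing: min(240.3, 383.9, 260.5, 280.5) = 240.3 kips → bolt shear.

240.3 kips (bolt shear governs)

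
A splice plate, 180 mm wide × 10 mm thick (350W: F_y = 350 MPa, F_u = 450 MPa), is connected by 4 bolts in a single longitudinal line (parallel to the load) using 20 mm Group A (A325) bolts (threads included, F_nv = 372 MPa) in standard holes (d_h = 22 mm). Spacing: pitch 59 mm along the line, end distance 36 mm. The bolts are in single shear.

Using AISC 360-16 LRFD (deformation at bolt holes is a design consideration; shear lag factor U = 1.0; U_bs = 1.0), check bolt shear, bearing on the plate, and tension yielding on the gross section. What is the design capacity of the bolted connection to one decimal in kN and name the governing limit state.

Bolt shear: A_b = π(20)²/4 = 314.16 mm². φR_n = 0.75 × 372 × 314.16 × 4 × 1 = 350.6 kN.
Bearing (10 mm plate, F_u = 450 MPa): end bolts L_c = 36 − 22/2 = 25, R_n = min(1.2×25×10×450, 2.4×20×10×450) = 135 kN/bolt; interior L_c = 59 − 22 = 37, R_n = 199.8 kN/bolt. φR_n = 0.75 × (1×135 + 3×199.8) = 550.8 kN.
Tension yield (gross): A_g = 180×10 = 1800 mm². φR_n = 0.90 × 350 × 1800 = 567.0 kN.
Governing: min(350.6, 550.8, 567.0) = 350.6 kN → bolt shear.

350.6 kN (bolt shear governs)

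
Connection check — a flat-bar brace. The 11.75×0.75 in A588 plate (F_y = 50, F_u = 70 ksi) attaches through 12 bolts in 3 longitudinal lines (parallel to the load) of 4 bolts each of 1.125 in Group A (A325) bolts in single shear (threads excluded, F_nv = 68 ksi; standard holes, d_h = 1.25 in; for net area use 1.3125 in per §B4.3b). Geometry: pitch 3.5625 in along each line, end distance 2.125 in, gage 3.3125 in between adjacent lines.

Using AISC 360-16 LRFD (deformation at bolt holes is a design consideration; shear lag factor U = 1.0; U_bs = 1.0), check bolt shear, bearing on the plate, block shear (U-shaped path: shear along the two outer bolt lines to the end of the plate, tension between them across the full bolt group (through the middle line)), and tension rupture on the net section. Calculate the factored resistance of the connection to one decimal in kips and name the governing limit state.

Bolt shear: A_b = π(1.125)²/4 = 0.99402 in². φR_n = 0.75 × 68 × 0.99402 × 12 × 1 = 608.3 kips.
Bearing (0.75 in plate, F_u = 70 ksi): end bolts L_c = 2.125 − 1.25/2 = 1.5, R_n = min(1.2×1.5×0.75×70, 2.4×1.125×0.75×70) = 94.5 kips/bolt; interior L_c = 3.5625 − 1.25 = 2.3125, R_n = 141.75 kips/bolt. φR_n = 0.75 × (3×94.5 + 9×141.75) = 1169.4 kips.
Block shear: shear path 2×[2.125+3×3.5625] = 2×12.8125 in, A_gv = 19.219, A_nv = 2×(12.8125 − 3.5×1.3125)×0.75 = 12.328 in²; tension across gage: (6.625 − 2×1.3125)×0.75 = 3 in². R_n = min(0.6×70×12.328, 0.6×50×19.219) + 1.0×70×3 = min(517.78, 576.57) + 210 = 727.78 kips. φR_n = 0.75 × 727.78 = 545.8 kips.
Tension rupture (net): A_n = (11.75 − 3×1.3125)×0.75 = 5.8594 in² (U = 1.0, A_e = A_n). φR_n = 0.75 × 70 × 5.8594 = 307.6 kips.
Governing: min(608.3, 1169.4, 545.8, 307.6) = 307.6 kips → net-section rupture.

307.6 kips (net-section rupture governs)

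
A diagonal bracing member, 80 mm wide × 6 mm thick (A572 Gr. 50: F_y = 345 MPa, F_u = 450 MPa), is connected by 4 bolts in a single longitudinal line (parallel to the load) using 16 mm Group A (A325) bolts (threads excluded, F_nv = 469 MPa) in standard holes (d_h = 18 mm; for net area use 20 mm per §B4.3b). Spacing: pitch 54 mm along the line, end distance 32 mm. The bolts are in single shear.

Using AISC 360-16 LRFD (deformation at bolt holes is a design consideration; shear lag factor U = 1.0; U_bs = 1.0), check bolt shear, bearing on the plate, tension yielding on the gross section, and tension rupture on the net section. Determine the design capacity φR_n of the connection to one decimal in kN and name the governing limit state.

121.5 kN (net-section rupture governs)

Bolt shear: A_b = π(16)²/4 = 201.06 mm². φR_n = 0.75 × 469 × 201.06 × 4 × 1 = 282.9 kN.
Bearing (6 mm plate, F_u = 450 MPa): end bolts L_c = 32 − 18/2 = 23, R_n = min(1.2×23×6×450, 2.4×16×6×450) = 74.52 kN/bolt; interior L_c = 54 − 18 = 36, R_n = 103.68 kN/bolt. φR_n = 0.75 × (1×74.52 + 3×103.68) = 289.2 kN.
Tension yield (gross): A_g = 80×6 = 480 mm². φR_n = 0.90 × 345 × 480 = 149.0 kN.
Tension rupture (net): A_n = (80 − 1×20)×6 = 360 mm² (U = 1.0, A_e = A_n). φR_n = 0.75 × 450 × 360 = 121.5 kN.
Governing: min(282.9, 289.2, 149.0, 121.5) = 121.5 kN → net-section rupture.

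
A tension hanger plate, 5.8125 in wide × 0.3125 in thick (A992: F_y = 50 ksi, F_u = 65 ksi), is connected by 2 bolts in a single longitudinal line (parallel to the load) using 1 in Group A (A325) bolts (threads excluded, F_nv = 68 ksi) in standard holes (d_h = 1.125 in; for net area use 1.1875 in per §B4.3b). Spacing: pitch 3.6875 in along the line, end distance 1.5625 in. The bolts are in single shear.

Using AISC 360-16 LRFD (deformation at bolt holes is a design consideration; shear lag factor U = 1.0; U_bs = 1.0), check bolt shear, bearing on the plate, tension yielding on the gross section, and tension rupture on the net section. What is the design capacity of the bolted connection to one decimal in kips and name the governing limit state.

Bolt shear: A_b = π(1)²/4 = 0.7854 in². φR_n = 0.75 × 68 × 0.7854 × 2 × 1 = 80.1 kips.
Bearing (0.3125 in plate, F_u = 65 ksi): end bolts L_c = 1.5625 − 1.125/2 = 1, R_n = min(1.2×1×0.3125×65, 2.4×1×0.3125×65) = 24.375 kips/bolt; interior L_c = 3.6875 − 1.125 = 2.5625, R_n = 48.75 kips/bolt. φR_n = 0.75 × (1×24.375 + 1×48.75) = 54.8 kips.
Tension yield (gross): A_g = 5.8125×0.3125 = 1.8164 in². φR_n = 0.90 × 50 × 1.8164 = 81.7 kips.
Tension rupture (net): A_n = (5.8125 − 1×1.1875)×0.3125 = 1.4453 in² (U = 1.0, A_e = A_n). φR_n = 0.75 × 65 × 1.4453 = 70.5 kips.
Governing: min(80.1, 54.8, 81.7, 70.5) = 54.8 kips → bearing.

54.8 kips (bearing governs)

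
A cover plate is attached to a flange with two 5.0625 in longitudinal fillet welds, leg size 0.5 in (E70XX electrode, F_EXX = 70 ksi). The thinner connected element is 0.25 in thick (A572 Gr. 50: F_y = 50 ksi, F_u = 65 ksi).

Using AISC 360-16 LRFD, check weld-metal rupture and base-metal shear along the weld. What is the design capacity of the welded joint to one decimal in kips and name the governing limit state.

Weld metal: throat = 0.707×0.5 = 0.3535 in, L = 2×5.0625 = 10.125 in. φR_n = 0.75 × 0.6 × 70 × 0.3535 × 10.125 = 112.7 kips.
Base metal shear (0.25 in plate): yield φR_n = 1.0×0.6×50×0.25×10.125 = 75.9 kips; rupture φR_n = 0.75×0.6×65×0.25×10.125 = 74.0 kips; take 74.0 kips (rupture).
Governing: min(112.7, 74.0) = 74.0 kips → base-metal shear.

74.0 kips (base-metal shear governs)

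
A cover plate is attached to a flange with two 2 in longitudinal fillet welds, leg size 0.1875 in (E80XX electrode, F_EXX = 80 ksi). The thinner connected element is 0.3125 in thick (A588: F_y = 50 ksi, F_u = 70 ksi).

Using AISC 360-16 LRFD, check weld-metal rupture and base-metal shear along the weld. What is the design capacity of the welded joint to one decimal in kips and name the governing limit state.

19.1 kips (weld metal governs)

Weld metal: throat = 0.707×0.1875 = 0.13256 in, L = 2×2 = 4 in. φR_n = 0.75 × 0.6 × 80 × 0.13256 × 4 = 19.1 kips.
Base metal shear (0.3125 in plate): yield φR_n = 1.0×0.6×50×0.3125×4 = 37.5 kips; rupture φR_n = 0.75×0.6×70×0.3125×4 = 39.4 kips; take 37.5 kips (yield).
Governing: min(19.1, 37.5) = 19.1 kips → weld metal.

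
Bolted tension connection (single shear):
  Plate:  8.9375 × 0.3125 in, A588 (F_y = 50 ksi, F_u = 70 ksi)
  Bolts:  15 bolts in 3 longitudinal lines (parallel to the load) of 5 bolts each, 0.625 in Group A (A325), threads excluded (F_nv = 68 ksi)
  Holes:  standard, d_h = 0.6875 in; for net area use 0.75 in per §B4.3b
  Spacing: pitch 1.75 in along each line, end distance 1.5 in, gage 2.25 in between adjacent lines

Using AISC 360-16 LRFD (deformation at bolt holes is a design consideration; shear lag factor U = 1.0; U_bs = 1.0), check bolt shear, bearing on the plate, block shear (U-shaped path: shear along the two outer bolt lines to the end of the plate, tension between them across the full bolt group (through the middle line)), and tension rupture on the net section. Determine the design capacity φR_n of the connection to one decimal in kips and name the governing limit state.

Bolt shear: A_b = π(0.625)²/4 = 0.3068 in². φR_n = 0.75 × 68 × 0.3068 × 15 × 1 = 234.7 kips.
Bearing (0.3125 in plate, F_u = 70 ksi): end bolts L_c = 1.5 − 0.6875/2 = 1.15625, R_n = min(1.2×1.15625×0.3125×70, 2.4×0.625×0.3125×70) = 30.352 kips/bolt; interior L_c = 1.75 − 0.6875 = 1.0625, R_n = 27.891 kips/bolt. φR_n = 0.75 × (3×30.352 + 12×27.891) = 319.3 kips.
Block shear: shear path 2×[1.5+4×1.75] = 2×8.5 in, A_gv = 5.3125, A_nv = 2×(8.5 − 4.5×0.75)×0.3125 = 3.2031 in²; tension across gage: (4.5 − 2×0.75)×0.3125 = 0.9375 in². R_n = min(0.6×70×3.2031, 0.6×50×5.3125) + 1.0×70×0.9375 = min(134.53, 159.38) + 65.625 = 200.16 kips. φR_n = 0.75 × 200.16 = 150.1 kips.
Tension rupture (net): A_n = (8.9375 − 3×0.75)×0.3125 = 2.0898 in² (U = 1.0, A_e = A_n). φR_n = 0.75 × 70 × 2.0898 = 109.7 kips.
Governing: min(234.7, 319.3, 150.1, 109.7) = 109.7 kips → net-section rupture.

109.7 kips (net-section rupture governs)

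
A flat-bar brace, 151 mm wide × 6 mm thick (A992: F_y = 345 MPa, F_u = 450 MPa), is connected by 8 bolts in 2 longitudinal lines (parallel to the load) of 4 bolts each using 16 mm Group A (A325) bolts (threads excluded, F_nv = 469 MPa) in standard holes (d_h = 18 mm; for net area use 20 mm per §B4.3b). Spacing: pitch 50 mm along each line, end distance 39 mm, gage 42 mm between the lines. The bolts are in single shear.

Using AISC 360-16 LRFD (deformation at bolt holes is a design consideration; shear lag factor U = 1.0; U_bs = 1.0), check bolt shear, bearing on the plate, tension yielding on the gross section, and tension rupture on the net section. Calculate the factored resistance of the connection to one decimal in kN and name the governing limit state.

Bolt shear: A_b = π(16)²/4 = 201.06 mm². φR_n = 0.75 × 469 × 201.06 × 8 × 1 = 565.8 kN.
Bearing (6 mm plate, F_u = 450 MPa): end bolts L_c = 39 − 18/2 = 30, R_n = min(1.2×30×6×450, 2.4×16×6×450) = 97.2 kN/bolt; interior L_c = 50 − 18 = 32, R_n = 103.68 kN/bolt. φR_n = 0.75 × (2×97.2 + 6×103.68) = 612.4 kN.
Tension yield (gross): A_g = 151×6 = 906 mm². φR_n = 0.90 × 345 × 906 = 281.3 kN.
Tension rupture (net): A_n = (151 − 2×20)×6 = 666 mm² (U = 1.0, A_e = A_n). φR_n = 0.75 × 450 × 666 = 224.8 kN.
Governing: min(565.8, 612.4, 281.3, 224.8) = 224.8 kN → net-section rupture.

224.8 kN (net-section rupture governs)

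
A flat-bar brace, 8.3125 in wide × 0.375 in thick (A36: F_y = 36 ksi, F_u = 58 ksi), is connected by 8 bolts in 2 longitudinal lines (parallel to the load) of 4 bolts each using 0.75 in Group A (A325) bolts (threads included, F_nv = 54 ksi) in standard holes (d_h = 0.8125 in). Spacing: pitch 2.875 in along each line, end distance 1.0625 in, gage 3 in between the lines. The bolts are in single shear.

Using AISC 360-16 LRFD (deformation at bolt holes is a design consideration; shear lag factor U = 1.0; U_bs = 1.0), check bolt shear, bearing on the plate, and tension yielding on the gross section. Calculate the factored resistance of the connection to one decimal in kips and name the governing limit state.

101.0 kips (gross-section yield governs)

Bolt shear: A_b = π(0.75)²/4 = 0.44179 in². φR_n = 0.75 × 54 × 0.44179 × 8 × 1 = 143.1 kips.
Bearing (0.375 in plate, F_u = 58 ksi): end bolts L_c = 1.0625 − 0.8125/2 = 0.65625, R_n = min(1.2×0.65625×0.375×58, 2.4×0.75×0.375×58) = 17.128 kips/bolt; interior L_c = 2.875 − 0.8125 = 2.0625, R_n = 39.15 kips/bolt. φR_n = 0.75 × (2×17.128 + 6×39.15) = 201.9 kips.
Tension yield (gross): A_g = 8.3125×0.375 = 3.1172 in². φR_n = 0.90 × 36 × 3.1172 = 101.0 kips.
Governing: min(143.1, 201.9, 101.0) = 101.0 kips → gross-section yield.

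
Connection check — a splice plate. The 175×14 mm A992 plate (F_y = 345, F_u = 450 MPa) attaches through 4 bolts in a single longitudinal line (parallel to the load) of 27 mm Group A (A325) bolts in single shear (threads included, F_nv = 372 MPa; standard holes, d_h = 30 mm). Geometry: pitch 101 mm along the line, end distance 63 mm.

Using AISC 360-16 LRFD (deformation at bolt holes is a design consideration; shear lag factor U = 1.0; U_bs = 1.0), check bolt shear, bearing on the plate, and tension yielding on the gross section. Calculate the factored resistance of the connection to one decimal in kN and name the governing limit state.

Bolt shear: A_b = π(27)²/4 = 572.56 mm². φR_n = 0.75 × 372 × 572.56 × 4 × 1 = 639.0 kN.
Bearing (14 mm plate, F_u = 450 MPa): end bolts L_c = 63 − 30/2 = 48, R_n = min(1.2×48×14×450, 2.4×27×14×450) = 362.88 kN/bolt; interior L_c = 101 − 30 = 71, R_n = 408.24 kN/bolt. φR_n = 0.75 × (1×362.88 + 3×408.24) = 1190.7 kN.
Tension yield (gross): A_g = 175×14 = 2450 mm². φR_n = 0.90 × 345 × 2450 = 760.7 kN.
Governing: min(639.0, 1190.7, 760.7) = 639.0 kN → bolt shear.

639.0 kN (bolt shear governs)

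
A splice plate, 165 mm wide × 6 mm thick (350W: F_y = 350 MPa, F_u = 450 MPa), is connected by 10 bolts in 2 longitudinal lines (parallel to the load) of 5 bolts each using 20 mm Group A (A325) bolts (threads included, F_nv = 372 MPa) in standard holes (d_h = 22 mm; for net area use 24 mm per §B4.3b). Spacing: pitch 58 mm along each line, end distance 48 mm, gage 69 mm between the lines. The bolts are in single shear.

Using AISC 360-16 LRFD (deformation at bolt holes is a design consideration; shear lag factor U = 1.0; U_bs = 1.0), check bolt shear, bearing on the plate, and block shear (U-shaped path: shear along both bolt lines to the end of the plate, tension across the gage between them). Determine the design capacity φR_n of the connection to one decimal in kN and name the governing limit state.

Bolt shear: A_b = π(20)²/4 = 314.16 mm². φR_n = 0.75 × 372 × 314.16 × 10 × 1 = 876.5 kN.
Bearing (6 mm plate, F_u = 450 MPa): end bolts L_c = 48 − 22/2 = 37, R_n = min(1.2×37×6×450, 2.4×20×6×450) = 119.88 kN/bolt; interior L_c = 58 − 22 = 36, R_n = 116.64 kN/bolt. φR_n = 0.75 × (2×119.88 + 8×116.64) = 879.7 kN.
Block shear: shear path 2×[48+4×58] = 2×280 mm, A_gv = 3360, A_nv = 2×(280 − 4.5×24)×6 = 2064 mm²; tension across gage: (69 − 1×24)×6 = 270 mm². R_n = min(0.6×450×2064, 0.6×350×3360) + 1.0×450×270 = min(557.28, 705.6) + 121.5 = 678.78 kN. φR_n = 0.75 × 678.78 = 509.1 kN.
Governing: min(876.5, 879.7, 509.1) = 509.1 kN → block shear.

509.1 kN (block shear governs)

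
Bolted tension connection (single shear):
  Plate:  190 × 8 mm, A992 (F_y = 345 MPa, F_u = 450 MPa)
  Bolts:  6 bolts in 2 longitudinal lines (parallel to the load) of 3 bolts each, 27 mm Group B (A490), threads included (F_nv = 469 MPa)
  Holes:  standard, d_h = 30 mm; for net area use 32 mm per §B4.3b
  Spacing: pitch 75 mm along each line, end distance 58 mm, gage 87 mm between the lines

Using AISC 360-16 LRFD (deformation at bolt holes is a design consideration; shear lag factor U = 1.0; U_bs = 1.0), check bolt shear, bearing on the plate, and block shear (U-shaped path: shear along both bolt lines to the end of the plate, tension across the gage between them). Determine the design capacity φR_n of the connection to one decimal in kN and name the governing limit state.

Bolt shear: A_b = π(27)²/4 = 572.56 mm². φR_n = 0.75 × 469 × 572.56 × 6 × 1 = 1208.4 kN.
Bearing (8 mm plate, F_u = 450 MPa): end bolts L_c = 58 − 30/2 = 43, R_n = min(1.2×43×8×450, 2.4×27×8×450) = 185.76 kN/bolt; interior L_c = 75 − 30 = 45, R_n = 194.4 kN/bolt. φR_n = 0.75 × (2×185.76 + 4×194.4) = 861.8 kN.
Block shear: shear path 2×[58+2×75] = 2×208 mm, A_gv = 3328, A_nv = 2×(208 − 2.5×32)×8 = 2048 mm²; tension across gage: (87 − 1×32)×8 = 440 mm². R_n = min(0.6×450×2048, 0.6×345×3328) + 1.0×450×440 = min(552.96, 688.9) + 198 = 750.96 kN. φR_n = 0.75 × 750.96 = 563.2 kN.
Governing: min(1208.4, 861.8, 563.2) = 563.2 kN → block shear.

563.2 kN (block shear governs)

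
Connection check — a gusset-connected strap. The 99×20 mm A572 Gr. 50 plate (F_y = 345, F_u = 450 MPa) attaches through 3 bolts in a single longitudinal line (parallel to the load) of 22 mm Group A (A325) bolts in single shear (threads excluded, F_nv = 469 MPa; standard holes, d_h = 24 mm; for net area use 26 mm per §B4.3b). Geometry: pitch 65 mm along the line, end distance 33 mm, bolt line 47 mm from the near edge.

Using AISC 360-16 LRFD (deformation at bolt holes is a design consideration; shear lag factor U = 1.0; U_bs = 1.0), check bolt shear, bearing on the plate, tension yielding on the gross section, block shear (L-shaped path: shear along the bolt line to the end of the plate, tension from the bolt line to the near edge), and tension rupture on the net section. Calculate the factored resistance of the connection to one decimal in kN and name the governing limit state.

401.1 kN (bolt shear governs)

Bolt shear: A_b = π(22)²/4 = 380.13 mm². φR_n = 0.75 × 469 × 380.13 × 3 × 1 = 401.1 kN.
Bearing (20 mm plate, F_u = 450 MPa): end bolts L_c = 33 − 24/2 = 21, R_n = min(1.2×21×20×450, 2.4×22×20×450) = 226.8 kN/bolt; interior L_c = 65 − 24 = 41, R_n = 442.8 kN/bolt. φR_n = 0.75 × (1×226.8 + 2×442.8) = 834.3 kN.
Tension yield (gross): A_g = 99×20 = 1980 mm². φR_n = 0.90 × 345 × 1980 = 614.8 kN.
Block shear: shear path 1×[33+2×65] = 1×163 mm, A_gv = 3260, A_nv = 1×(163 − 2.5×26)×20 = 1960 mm²; tension to near edge: (47 − 0.5×26)×20 = 680 mm². R_n = min(0.6×450×1960, 0.6×345×3260) + 1.0×450×680 = min(529.2, 674.82) + 306 = 835.2 kN. φR_n = 0.75 × 835.2 = 626.4 kN.
Tension rupture (net): A_n = (99 − 1×26)×20 = 1460 mm² (U = 1.0, A_e = A_n). φR_n = 0.75 × 450 × 1460 = 492.8 kN.
Governing: min(401.1, 834.3, 614.8, 626.4, 492.8) = 401.1 kN → bolt shear.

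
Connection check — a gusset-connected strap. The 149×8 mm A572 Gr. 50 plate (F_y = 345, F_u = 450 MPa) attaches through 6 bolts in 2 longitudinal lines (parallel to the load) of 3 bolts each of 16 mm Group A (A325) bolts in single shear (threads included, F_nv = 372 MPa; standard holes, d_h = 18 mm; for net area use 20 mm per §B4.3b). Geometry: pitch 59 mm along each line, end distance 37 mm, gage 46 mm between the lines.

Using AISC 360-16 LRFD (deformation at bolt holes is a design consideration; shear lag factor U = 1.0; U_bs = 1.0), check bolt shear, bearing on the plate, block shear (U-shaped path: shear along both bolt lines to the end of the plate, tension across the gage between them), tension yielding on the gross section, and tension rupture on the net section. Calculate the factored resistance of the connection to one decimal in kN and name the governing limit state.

294.3 kN (net-section rupture governs)

Bolt shear: A_b = π(16)²/4 = 201.06 mm². φR_n = 0.75 × 372 × 201.06 × 6 × 1 = 336.6 kN.
Bearing (8 mm plate, F_u = 450 MPa): end bolts L_c = 37 − 18/2 = 28, R_n = min(1.2×28×8×450, 2.4×16×8×450) = 120.96 kN/bolt; interior L_c = 59 − 18 = 41, R_n = 138.24 kN/bolt. φR_n = 0.75 × (2×120.96 + 4×138.24) = 596.2 kN.
Block shear: shear path 2×[37+2×59] = 2×155 mm, A_gv = 2480, A_nv = 2×(155 − 2.5×20)×8 = 1680 mm²; tension across gage: (46 − 1×20)×8 = 208 mm². R_n = min(0.6×450×1680, 0.6×345×2480) + 1.0×450×208 = min(453.6, 513.36) + 93.6 = 547.2 kN. φR_n = 0.75 × 547.2 = 410.4 kN.
Tension yield (gross): A_g = 149×8 = 1192 mm². φR_n = 0.90 × 345 × 1192 = 370.1 kN.
Tension rupture (net): A_n = (149 − 2×20)×8 = 872 mm² (U = 1.0, A_e = A_n). φR_n = 0.75 × 450 × 872 = 294.3 kN.
Governing: min(336.6, 596.2, 410.4, 370.1, 294.3) = 294.3 kN → net-section rupture.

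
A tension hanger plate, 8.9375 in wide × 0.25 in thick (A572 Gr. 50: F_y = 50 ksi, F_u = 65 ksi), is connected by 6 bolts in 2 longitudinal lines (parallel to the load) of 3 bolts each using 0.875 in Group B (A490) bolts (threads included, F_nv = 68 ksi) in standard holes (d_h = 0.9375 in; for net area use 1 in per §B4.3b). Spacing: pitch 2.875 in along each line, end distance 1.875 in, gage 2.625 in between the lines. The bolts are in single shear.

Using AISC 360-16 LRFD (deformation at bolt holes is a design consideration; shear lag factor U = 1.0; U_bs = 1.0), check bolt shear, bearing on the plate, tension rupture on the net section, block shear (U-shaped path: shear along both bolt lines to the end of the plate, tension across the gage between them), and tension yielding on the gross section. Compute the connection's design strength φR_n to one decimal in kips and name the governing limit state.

Bolt shear: A_b = π(0.875)²/4 = 0.60132 in². φR_n = 0.75 × 68 × 0.60132 × 6 × 1 = 184.0 kips.
Bearing (0.25 in plate, F_u = 65 ksi): end bolts L_c = 1.875 − 0.9375/2 = 1.40625, R_n = min(1.2×1.40625×0.25×65, 2.4×0.875×0.25×65) = 27.422 kips/bolt; interior L_c = 2.875 − 0.9375 = 1.9375, R_n = 34.125 kips/bolt. φR_n = 0.75 × (2×27.422 + 4×34.125) = 143.5 kips.
Tension rupture (net): A_n = (8.9375 − 2×1)×0.25 = 1.7344 in² (U = 1.0, A_e = A_n). φR_n = 0.75 × 65 × 1.7344 = 84.6 kips.
Block shear: shear path 2×[1.875+2×2.875] = 2×7.625 in, A_gv = 3.8125, A_nv = 2×(7.625 − 2.5×1)×0.25 = 2.5625 in²; tension across gage: (2.625 − 1×1)×0.25 = 0.40625 in². R_n = min(0.6×65×2.5625, 0.6×50×3.8125) + 1.0×65×0.40625 = min(99.938, 114.38) + 26.406 = 126.34 kips. φR_n = 0.75 × 126.34 = 94.8 kips.
Tension yield (gross): A_g = 8.9375×0.25 = 2.2344 in². φR_n = 0.90 × 50 × 2.2344 = 100.5 kips.
Governing: min(184.0, 143.5, 84.6, 94.8, 100.5) = 84.6 kips → net-section rupture.

84.6 kips (net-section rupture governs)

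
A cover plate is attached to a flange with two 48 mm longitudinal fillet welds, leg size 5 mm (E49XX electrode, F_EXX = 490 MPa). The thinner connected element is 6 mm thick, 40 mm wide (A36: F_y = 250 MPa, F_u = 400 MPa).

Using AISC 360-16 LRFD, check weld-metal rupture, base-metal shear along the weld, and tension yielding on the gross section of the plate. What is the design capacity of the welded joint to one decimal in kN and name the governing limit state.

Weld metal: throat = 0.707×5 = 3.535 mm, L = 2×48 = 96 mm. φR_n = 0.75 × 0.6 × 490 × 3.535 × 96 = 74.8 kN.
Base metal shear (6 mm plate): yield φR_n = 1.0×0.6×250×6×96 = 86.4 kN; rupture φR_n = 0.75×0.6×400×6×96 = 103.7 kN; take 86.4 kN (yield).
Tension yield (gross): A_g = 40×6 = 240 mm². φR_n = 0.90 × 250 × 240 = 54.0 kN.
Governing: min(74.8, 86.4, 54.0) = 54.0 kN → gross-section yield.

54.0 kN (gross-section yield governs)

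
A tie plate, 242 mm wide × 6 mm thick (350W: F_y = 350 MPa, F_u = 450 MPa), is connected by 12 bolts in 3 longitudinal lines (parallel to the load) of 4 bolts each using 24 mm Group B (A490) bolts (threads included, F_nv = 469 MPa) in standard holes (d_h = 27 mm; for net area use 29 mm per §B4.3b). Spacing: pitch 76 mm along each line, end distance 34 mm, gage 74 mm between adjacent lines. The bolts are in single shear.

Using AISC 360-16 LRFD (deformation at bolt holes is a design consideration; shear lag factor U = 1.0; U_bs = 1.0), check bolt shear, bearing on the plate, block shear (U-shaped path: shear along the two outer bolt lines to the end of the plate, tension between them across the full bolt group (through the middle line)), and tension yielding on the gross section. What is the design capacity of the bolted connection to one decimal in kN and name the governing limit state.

457.4 kN (gross-section yield governs)

Bolt shear: A_b = π(24)²/4 = 452.39 mm². φR_n = 0.75 × 469 × 452.39 × 12 × 1 = 1909.5 kN.
Bearing (6 mm plate, F_u = 450 MPa): end bolts L_c = 34 − 27/2 = 20.5, R_n = min(1.2×20.5×6×450, 2.4×24×6×450) = 66.42 kN/bolt; interior L_c = 76 − 27 = 49, R_n = 155.52 kN/bolt. φR_n = 0.75 × (3×66.42 + 9×155.52) = 1199.2 kN.
Block shear: shear path 2×[34+3×76] = 2×262 mm, A_gv = 3144, A_nv = 2×(262 − 3.5×29)×6 = 1926 mm²; tension across gage: (148 − 2×29)×6 = 540 mm². R_n = min(0.6×450×1926, 0.6×350×3144) + 1.0×450×540 = min(520.02, 660.24) + 243 = 763.02 kN. φR_n = 0.75 × 763.02 = 572.3 kN.
Tension yield (gross): A_g = 242×6 = 1452 mm². φR_n = 0.90 × 350 × 1452 = 457.4 kN.
Governing: min(1909.5, 1199.2, 572.3, 457.4) = 457.4 kN → gross-section yield.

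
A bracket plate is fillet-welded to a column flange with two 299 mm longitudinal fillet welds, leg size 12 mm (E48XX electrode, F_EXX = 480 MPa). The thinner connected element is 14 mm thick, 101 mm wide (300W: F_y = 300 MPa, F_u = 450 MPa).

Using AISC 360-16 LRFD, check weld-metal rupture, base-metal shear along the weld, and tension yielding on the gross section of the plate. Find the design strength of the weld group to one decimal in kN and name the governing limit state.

381.8 kN (gross-section yield governs)

Weld metal: throat = 0.707×12 = 8.484 mm, L = 2×299 = 598 mm. φR_n = 0.75 × 0.6 × 480 × 8.484 × 598 = 1095.9 kN.
Base metal shear (14 mm plate): yield φR_n = 1.0×0.6×300×14×598 = 1507.0 kN; rupture φR_n = 0.75×0.6×450×14×598 = 1695.3 kN; take 1507.0 kN (yield).
Tension yield (gross): A_g = 101×14 = 1414 mm². φR_n = 0.90 × 300 × 1414 = 381.8 kN.
Governing: min(1095.9, 1507.0, 381.8) = 381.8 kN → gross-section yield.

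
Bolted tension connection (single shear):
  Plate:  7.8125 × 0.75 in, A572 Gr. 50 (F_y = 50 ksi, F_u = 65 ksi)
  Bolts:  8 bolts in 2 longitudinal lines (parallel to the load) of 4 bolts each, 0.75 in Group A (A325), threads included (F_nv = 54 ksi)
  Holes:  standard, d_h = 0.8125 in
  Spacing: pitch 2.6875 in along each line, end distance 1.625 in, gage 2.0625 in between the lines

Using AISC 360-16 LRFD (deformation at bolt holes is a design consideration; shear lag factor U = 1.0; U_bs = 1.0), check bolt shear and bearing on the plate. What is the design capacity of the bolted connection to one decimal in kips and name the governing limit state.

143.1 kips (bolt shear governs)

Bolt shear: A_b = π(0.75)²/4 = 0.44179 in². φR_n = 0.75 × 54 × 0.44179 × 8 × 1 = 143.1 kips.
Bearing (0.75 in plate, F_u = 65 ksi): end bolts L_c = 1.625 − 0.8125/2 = 1.21875, R_n = min(1.2×1.21875×0.75×65, 2.4×0.75×0.75×65) = 71.297 kips/bolt; interior L_c = 2.6875 − 0.8125 = 1.875, R_n = 87.75 kips/bolt. φR_n = 0.75 × (2×71.297 + 6×87.75) = 501.8 kips.
Governing: min(143.1, 501.8) = 143.1 kips → bolt shear.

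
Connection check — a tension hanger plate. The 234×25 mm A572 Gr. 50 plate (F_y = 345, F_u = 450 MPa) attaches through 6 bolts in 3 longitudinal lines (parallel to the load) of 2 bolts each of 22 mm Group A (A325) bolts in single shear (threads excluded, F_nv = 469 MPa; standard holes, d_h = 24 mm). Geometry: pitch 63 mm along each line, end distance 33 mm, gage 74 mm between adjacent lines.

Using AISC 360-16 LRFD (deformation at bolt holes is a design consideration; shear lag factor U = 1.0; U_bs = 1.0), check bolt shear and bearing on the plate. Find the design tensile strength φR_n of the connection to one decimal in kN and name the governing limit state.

Bolt shear: A_b = π(22)²/4 = 380.13 mm². φR_n = 0.75 × 469 × 380.13 × 6 × 1 = 802.3 kN.
Bearing (25 mm plate, F_u = 450 MPa): end bolts L_c = 33 − 24/2 = 21, R_n = min(1.2×21×25×450, 2.4×22×25×450) = 283.5 kN/bolt; interior L_c = 63 − 24 = 39, R_n = 526.5 kN/bolt. φR_n = 0.75 × (3×283.5 + 3×526.5) = 1822.5 kN.
Governing: min(802.3, 1822.5) = 802.3 kN → bolt shear.

802.3 kN (bolt shear governs)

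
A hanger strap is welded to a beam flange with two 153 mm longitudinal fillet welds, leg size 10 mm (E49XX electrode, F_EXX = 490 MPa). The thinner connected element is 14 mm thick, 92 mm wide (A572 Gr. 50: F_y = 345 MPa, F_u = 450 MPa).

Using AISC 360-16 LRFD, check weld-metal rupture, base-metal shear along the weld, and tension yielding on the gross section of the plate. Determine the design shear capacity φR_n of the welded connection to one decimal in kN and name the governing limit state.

399.9 kN (gross-section yield governs)

Weld metal: throat = 0.707×10 = 7.07 mm, L = 2×153 = 306 mm. φR_n = 0.75 × 0.6 × 490 × 7.07 × 306 = 477.0 kN.
Base metal shear (14 mm plate): yield φR_n = 1.0×0.6×345×14×306 = 886.8 kN; rupture φR_n = 0.75×0.6×450×14×306 = 867.5 kN; take 867.5 kN (rupture).
Tension yield (gross): A_g = 92×14 = 1288 mm². φR_n = 0.90 × 345 × 1288 = 399.9 kN.
Governing: min(477.0, 867.5, 399.9) = 399.9 kN → gross-section yield.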